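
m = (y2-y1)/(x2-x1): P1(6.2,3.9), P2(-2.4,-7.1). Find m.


dy = -7.1 - 3.9 = -11.0
dx = -2.4 - 6.2 = -8.6
m = -11.0/(-8.6) = 1.2791

m = 1.2791


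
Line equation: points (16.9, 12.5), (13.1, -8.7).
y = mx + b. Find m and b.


m = (-21.2)/(-3.8) = 5.5789
b = y1 - m*x1 = 12.5 - (-21.2*16.9)/(-3.8) = 12.5 - 94.2842 = -81.7842

y = 5.5789x - 81.7842


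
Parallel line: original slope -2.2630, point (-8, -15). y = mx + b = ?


Parallel lines have equal slopes.
m2 = -2.2630
b2 = -15 + 2.2630*(-8) = -33.1040

y = -2.2630x - 33.1040


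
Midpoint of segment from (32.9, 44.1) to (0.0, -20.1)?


Mx = (32.9 + 0.0)/2 = 32.9/2 = 16.4500
My = (44.1 - 20.1)/2 = 24.0/2 = 12.0000

(16.4500, 12.0000)


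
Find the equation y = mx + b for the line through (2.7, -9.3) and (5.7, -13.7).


m = (-4.4)/(3.0) = -1.4667
b = y1 - m*x1 = -9.3 - (-4.4*2.7)/(3.0) = -9.3 + 3.9600 = -5.3400

y = -1.4667x - 5.3400


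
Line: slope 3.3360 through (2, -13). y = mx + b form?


y + 13 = 3.3360(x - 2)
y = 3.3360x - 13 - 3.3360*2
y = 3.3360x - 19.6720

y = 3.3360x - 19.6720


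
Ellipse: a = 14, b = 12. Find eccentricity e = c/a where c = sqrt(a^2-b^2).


c = sqrt(196-144) = sqrt(52) = 7.2111
e = c/a = sqrt(52)/14 = 0.5151

e = 0.5151


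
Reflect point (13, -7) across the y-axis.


Reflection rule for y-axis: (-x, y)
(13, -7) -> (-13, -7)

(-13, -7)


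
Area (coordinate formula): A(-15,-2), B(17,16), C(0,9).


-15*(16-9) = -105
17*(9+ 2) = 187
0*(-2-16) = 0
sum = 82
Area = |82|/2 = 41.0000

41.0000 sq units


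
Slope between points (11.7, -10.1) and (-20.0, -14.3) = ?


dy = -14.3 + 10.1 = -4.2
dx = -20.0 - 11.7 = -31.7
m = -4.2/(-31.7) = 0.1325

m = 0.1325


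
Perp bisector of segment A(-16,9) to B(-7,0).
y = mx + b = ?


Midpoint = (-11.5, 4.5)
Slope of AB = dy/dx = -9/9 = -1.0000
Perp slope = -dx/dy = 9/9 = 1.0000
b = My - (perp slope)*Mx = 4.5 + (9*(-11.5))/(-9) = 4.5 + 11.5000 = 16.0000

y = 1.0000x + 16.0000


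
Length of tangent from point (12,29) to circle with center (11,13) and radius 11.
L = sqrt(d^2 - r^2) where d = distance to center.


d = sqrt((12-11)^2 + (29-13)^2) = sqrt(1+256) = 16.0312
L = sqrt(257.0000 - 121) = sqrt(136.0000) = 11.6619

11.6619


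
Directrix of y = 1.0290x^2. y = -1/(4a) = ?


a = 1.0290
1/(4a) = 0.2430
directrix: y = -0.2430 = -0.2430

y = -0.2430


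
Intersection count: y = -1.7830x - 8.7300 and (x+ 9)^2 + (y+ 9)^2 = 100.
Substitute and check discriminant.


Substitute y = -1.7830x - 8.7300: (x+ 9)^2 + (-1.7830x- 8.7300+ 9)^2 = 100
Expand to Ax^2 + Bx + C = 0, where b-k = 0.27
A = 1+m^2 = 4.179089
B = 2(m(b-k) - h) = 2(-1.7830*0.27 + 9) = 17.03718
C = h^2 + (b-k)^2 - r^2 = 81 + 0.0729 - 100 = -18.9271
disc = B^2-4AC = 290.2655 + 316.3921 = 606.6576
disc > 0

2 intersection points


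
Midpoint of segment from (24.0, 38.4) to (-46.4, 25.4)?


Mx = (24.0 - 46.4)/2 = -22.4/2 = -11.2000
My = (38.4 + 25.4)/2 = 63.8/2 = 31.9000

(-11.2000, 31.9000)


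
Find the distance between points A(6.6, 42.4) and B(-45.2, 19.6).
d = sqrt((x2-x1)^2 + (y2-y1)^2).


dx = -45.2 - 6.6 = -51.8
dy = 19.6 - 42.4 = -22.8
d = sqrt(2683.24 + 519.84) = sqrt(3203.08) = 56.5958

56.5958


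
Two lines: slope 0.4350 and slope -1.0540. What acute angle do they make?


m1-m2 = 1.489
1+m1*m2 = 0.54151
tan(theta) = |1.489/0.54151| = 2.749718
theta = arctan(|1.489/0.54151|) = 70.0150 degrees (acute angle)

70.0150 degrees


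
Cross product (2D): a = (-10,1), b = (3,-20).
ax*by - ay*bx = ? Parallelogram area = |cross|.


cross = -10*(-20) - 1*3 = 200 - 3 = 197
Parallelogram area = |197| = 197

cross = 197, parallelogram area = 197


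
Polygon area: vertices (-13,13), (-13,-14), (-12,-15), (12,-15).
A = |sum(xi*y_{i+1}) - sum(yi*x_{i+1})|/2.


sum(xi*y_{i+1}) = -13*(-14) - 13*(-15) - 12*(-15) + 12*13 = 713
sum(yi*x_{i+1}) = 13*(-13) - 14*(-12) - 15*12 - 15*(-13) = 14
Area = |713 - 14|/2 = 699/2 = 349.5000

349.5000 sq units


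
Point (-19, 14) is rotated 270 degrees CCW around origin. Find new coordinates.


cos(270) = 0, sin(270) = -1
x' = -19*0 - 14*(-1) = 14
y' = -19*(-1) + 14*0 = 19

(14, 19)


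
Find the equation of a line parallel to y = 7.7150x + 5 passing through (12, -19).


Parallel lines have equal slopes.
m2 = 7.7150
b2 = -19 - 7.7150*12 = -111.5800

y = 7.7150x - 111.5800


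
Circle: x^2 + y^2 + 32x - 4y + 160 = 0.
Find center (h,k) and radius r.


h = -D/2 = -32/2 = -16
k = -E/2 = 4/2 = 2
r^2 = h^2 + k^2 - F = 256 + 4 - 160 = 100
r = 10

Center (-16, 2), radius = 10


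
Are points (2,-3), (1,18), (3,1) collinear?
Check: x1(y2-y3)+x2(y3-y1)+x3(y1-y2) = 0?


2*(18-1) + 1*(1+ 3) + 3*(-3-18)
= 34 + 4 - 63 = -25

No, not collinear (determinant = -25)


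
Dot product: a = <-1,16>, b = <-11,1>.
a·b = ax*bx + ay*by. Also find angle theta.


a·b = -1*(-11) + 16*1 = 11 + 16 = 27
|a| = sqrt(1+256) = 16.0312
|b| = sqrt(121+1) = 11.0454
cos(theta) = 27/(sqrt(257)*sqrt(122)) = 27/sqrt(31354) = 0.152482
theta = arccos(27/sqrt(31354)) = 81.2292 degrees

a·b = 27, theta = 81.2292 deg


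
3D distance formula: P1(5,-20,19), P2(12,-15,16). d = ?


dx=7, dy=5, dz=-3
d = sqrt(49+25+9) = sqrt(83) = 9.1104

9.1104


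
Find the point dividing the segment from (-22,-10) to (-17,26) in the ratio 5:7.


Px = (5*(-17) + 7*(-22))/12 = -239/12 = -19.9167
Py = (5*26 + 7*(-10))/12 = 60/12 = 5.0000

P = (-19.9167, 5.0000)


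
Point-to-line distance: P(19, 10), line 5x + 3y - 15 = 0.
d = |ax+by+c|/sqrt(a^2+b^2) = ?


|5*19 + 3*10 - 15| = |110| = 110
sqrt(25 + 9) = sqrt(34) = 5.8310
d = 110/sqrt(34) = 18.8648

18.8648


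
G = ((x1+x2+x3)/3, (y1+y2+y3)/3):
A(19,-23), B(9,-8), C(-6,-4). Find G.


Gx = (19+9- 6)/3 = 22/3 = 7.3333
Gy = (-23- 8- 4)/3 = -35/3 = -11.6667

G = (7.3333, -11.6667)


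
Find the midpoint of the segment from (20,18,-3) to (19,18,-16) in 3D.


Mx = (20+19)/2 = 19.5000
My = (18+18)/2 = 18.0000
Mz = (-3- 16)/2 = -9.5000

M = (19.5000, 18.0000, -9.5000)


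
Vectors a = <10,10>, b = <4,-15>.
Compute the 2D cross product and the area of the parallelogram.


cross = 10*(-15) - 10*4 = -150 - 40 = -190
Parallelogram area = |-190| = 190

cross = -190, parallelogram area = 190


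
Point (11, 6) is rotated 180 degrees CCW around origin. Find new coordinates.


cos(180) = -1, sin(180) = 0
x' = 11*(-1) - 6*0 = -11
y' = 11*0 + 6*(-1) = -6

(-11, -6)


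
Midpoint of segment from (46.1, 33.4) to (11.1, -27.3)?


Mx = (46.1 + 11.1)/2 = 57.2/2 = 28.6000
My = (33.4 - 27.3)/2 = 6.1/2 = 3.0500

(28.6000, 3.0500)


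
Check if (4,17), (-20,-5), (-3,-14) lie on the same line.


4*(-5+ 14) - 20*(-14-17) - 3*(17+ 5)
= 36 + 620 - 66 = 590

No, not collinear (determinant = 590)


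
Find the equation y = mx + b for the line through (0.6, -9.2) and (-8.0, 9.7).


m = (18.9)/(-8.6) = -2.1977
b = y1 - m*x1 = -9.2 - (18.9*0.6)/(-8.6) = -9.2 + 1.3186 = -7.8814

y = -2.1977x - 7.8814


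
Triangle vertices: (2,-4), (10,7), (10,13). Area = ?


2*(7-13) = -12
10*(13+ 4) = 170
10*(-4-7) = -110
sum = 48
Area = |48|/2 = 24.0000

24.0000 sq units


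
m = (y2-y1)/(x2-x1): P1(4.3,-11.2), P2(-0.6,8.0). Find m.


dy = 8.0 + 11.2 = 19.2
dx = -0.6 - 4.3 = -4.9
m = 19.2/(-4.9) = -3.9184

m = -3.9184


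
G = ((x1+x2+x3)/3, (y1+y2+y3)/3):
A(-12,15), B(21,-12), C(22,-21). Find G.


Gx = (-12+21+22)/3 = 31/3 = 10.3333
Gy = (15- 12- 21)/3 = -18/3 = -6.0000

G = (10.3333, -6.0000)


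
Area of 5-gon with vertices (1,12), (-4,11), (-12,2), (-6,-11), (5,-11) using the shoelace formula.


sum(xi*y_{i+1}) = 1*11 - 4*2 - 12*(-11) - 6*(-11) + 5*12 = 261
sum(yi*x_{i+1}) = 12*(-4) + 11*(-12) + 2*(-6) - 11*5 - 11*1 = -258
Area = |261 + 258|/2 = 519/2 = 259.5000

259.5000 sq units


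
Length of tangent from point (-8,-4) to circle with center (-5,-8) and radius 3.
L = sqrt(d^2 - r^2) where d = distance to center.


d = sqrt((-8+ 5)^2 + (-4+ 8)^2) = sqrt(9+16) = 5.0000
L = sqrt(25.0000 - 9) = sqrt(16.0000) = 4.0000

4.0000


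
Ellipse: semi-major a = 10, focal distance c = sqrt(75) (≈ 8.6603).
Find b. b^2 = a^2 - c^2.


b^2 = 10^2 - (sqrt(75))^2 = 100 - 75 = 25
b = sqrt(25) = 5

b = 5


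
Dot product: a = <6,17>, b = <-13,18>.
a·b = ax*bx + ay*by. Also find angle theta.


a·b = 6*(-13) + 17*18 = -78 + 306 = 228
|a| = sqrt(36+289) = 18.0278
|b| = sqrt(169+324) = 22.2036
cos(theta) = 228/(sqrt(325)*sqrt(493)) = 228/sqrt(160225) = 0.569600
theta = arccos(228/sqrt(160225)) = 55.2777 degrees

a·b = 228, theta = 55.2777 deg


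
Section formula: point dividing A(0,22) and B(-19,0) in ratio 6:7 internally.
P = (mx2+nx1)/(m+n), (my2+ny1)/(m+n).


Px = (6*(-19) + 7*0)/13 = -114/13 = -8.7692
Py = (6*0 + 7*22)/13 = 154/13 = 11.8462

P = (-8.7692, 11.8462)


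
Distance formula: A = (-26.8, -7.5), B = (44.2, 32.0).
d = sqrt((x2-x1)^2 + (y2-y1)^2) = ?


dx = 44.2 + 26.8 = 71.0
dy = 32.0 + 7.5 = 39.5
d = sqrt(5041.0 + 1560.25) = sqrt(6601.25) = 81.2481

81.2481


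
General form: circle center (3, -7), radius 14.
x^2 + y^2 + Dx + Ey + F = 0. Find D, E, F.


(x-3)^2 + (y+ 7)^2 = 14^2
D = -2h = -6, E = -2k = 14
F = h^2+k^2-r^2 = 9+49-196 = -138

D = -6, E = 14, F = -138


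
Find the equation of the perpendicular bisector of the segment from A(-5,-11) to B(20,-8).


Midpoint = (7.5, -9.5)
Slope of AB = dy/dx = 3/25 = 0.1200
Perp slope = -dx/dy = -25/3 = -8.3333
b = My - (perp slope)*Mx = -9.5 + (25*7.5)/3 = -9.5 + 62.5000 = 53.0000

y = -8.3333x + 53.0000


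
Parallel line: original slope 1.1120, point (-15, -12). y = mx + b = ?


Parallel lines have equal slopes.
m2 = 1.1120
b2 = -12 - 1.1120*(-15) = 4.6800

y = 1.1120x + 4.6800


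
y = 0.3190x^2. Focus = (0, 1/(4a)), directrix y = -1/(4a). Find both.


a = 0.3190
1/(4a) = 0.7837
Focus = (0, 0.7837)
Directrix: y = -0.7837

Focus = (0, 0.7837), Directrix: y = -0.7837


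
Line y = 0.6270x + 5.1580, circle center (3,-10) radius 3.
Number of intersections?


Substitute y = 0.6270x + 5.1580: (x-3)^2 + (0.6270x+5.1580+ 10)^2 = 9
Expand to Ax^2 + Bx + C = 0, where b-k = 15.158
A = 1+m^2 = 1.393129
B = 2(m(b-k) - h) = 2(0.6270*15.158 - 3) = 13.008132
C = h^2 + (b-k)^2 - r^2 = 9 + 229.764964 - 9 = 229.764964
disc = B^2-4AC = 169.2115 - 1280.3689 = -1111.1574
disc < 0

0 intersection points


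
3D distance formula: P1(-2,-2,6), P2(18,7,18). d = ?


dx=20, dy=9, dz=12
d = sqrt(400+81+144) = sqrt(625) = 25.0000

25.0000


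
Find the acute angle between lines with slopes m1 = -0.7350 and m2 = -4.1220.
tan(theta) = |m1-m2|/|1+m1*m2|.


m1-m2 = 3.387
1+m1*m2 = 4.02967
tan(theta) = |3.387/4.02967| = 0.840515
theta = arctan(|3.387/4.02967|) = 40.0476 degrees (acute angle)

40.0476 degrees


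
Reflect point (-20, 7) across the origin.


Reflection rule for origin: (-x, -y)
(-20, 7) -> (20, -7)

(20, -7)


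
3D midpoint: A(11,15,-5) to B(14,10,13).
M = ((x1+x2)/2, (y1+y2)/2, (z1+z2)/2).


Mx = (11+14)/2 = 12.5000
My = (15+10)/2 = 12.5000
Mz = (-5+13)/2 = 4.0000

M = (12.5000, 12.5000, 4.0000)


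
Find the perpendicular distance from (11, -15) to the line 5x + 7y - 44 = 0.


|5*11 + 7*(-15) - 44| = |-94| = 94
sqrt(25 + 49) = sqrt(74) = 8.6023
d = 94/sqrt(74) = 10.9273

10.9273


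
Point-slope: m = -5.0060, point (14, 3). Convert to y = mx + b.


y - 3 = -5.0060(x - 14)
y = -5.0060x + 3 + 5.0060*14
y = -5.0060x + 73.0840

y = -5.0060x + 73.0840


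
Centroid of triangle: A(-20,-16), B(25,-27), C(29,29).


Gx = (-20+25+29)/3 = 34/3 = 11.3333
Gy = (-16- 27+29)/3 = -14/3 = -4.6667

G = (11.3333, -4.6667)


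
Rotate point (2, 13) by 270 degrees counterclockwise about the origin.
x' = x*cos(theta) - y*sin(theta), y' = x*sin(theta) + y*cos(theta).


cos(270) = 0, sin(270) = -1
x' = 2*0 - 13*(-1) = 13
y' = 2*(-1) + 13*0 = -2

(13, -2)


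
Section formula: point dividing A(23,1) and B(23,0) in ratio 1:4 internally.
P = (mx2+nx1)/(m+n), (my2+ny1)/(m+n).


Px = (1*23 + 4*23)/5 = 115/5 = 23.0000
Py = (1*0 + 4*1)/5 = 4/5 = 0.8000

P = (23.0000, 0.8000)


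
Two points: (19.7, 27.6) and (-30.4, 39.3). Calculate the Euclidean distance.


dx = -30.4 - 19.7 = -50.1
dy = 39.3 - 27.6 = 11.7
d = sqrt(2510.01 + 136.89) = sqrt(2646.9) = 51.4480

51.4480


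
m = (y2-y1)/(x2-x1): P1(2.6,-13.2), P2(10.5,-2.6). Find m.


dy = -2.6 + 13.2 = 10.6
dx = 10.5 - 2.6 = 7.9
m = 10.6/7.9 = 1.3418

m = 1.3418


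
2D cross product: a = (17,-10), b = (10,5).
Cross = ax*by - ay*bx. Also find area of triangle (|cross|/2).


cross = 17*5 + 10*10 = 85 + 100 = 185
Triangle area = |185|/2 = 185/2 = 92.5000

cross = 185, triangle area = 92.5000


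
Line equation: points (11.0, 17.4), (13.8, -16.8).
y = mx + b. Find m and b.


m = (-34.2)/(2.8) = -12.2143
b = y1 - m*x1 = 17.4 - (-34.2*11.0)/(2.8) = 17.4 + 134.3571 = 151.7571

y = -12.2143x + 151.7571


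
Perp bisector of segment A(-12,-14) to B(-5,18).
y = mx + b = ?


Midpoint = (-8.5, 2)
Slope of AB = dy/dx = 32/7 = 4.5714
Perp slope = -dx/dy = -7/32 = -0.2188
b = My - (perp slope)*Mx = 2 + (7*(-8.5))/32 = 2 - 1.8594 = 0.1406

y = -0.2188x + 0.1406


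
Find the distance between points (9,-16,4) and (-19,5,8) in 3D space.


dx=-28, dy=21, dz=4
d = sqrt(784+441+16) = sqrt(1241) = 35.2278

35.2278


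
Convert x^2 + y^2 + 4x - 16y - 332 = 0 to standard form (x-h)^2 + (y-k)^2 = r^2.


h = -D/2 = -4/2 = -2
k = -E/2 = 16/2 = 8
r^2 = h^2 + k^2 - F = 4 + 64 + 332 = 400
r = 20

Center (-2, 8), radius = 20


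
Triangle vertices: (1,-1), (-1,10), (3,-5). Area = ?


1*(10+ 5) = 15
-1*(-5+ 1) = 4
3*(-1-10) = -33
sum = -14
Area = |-14|/2 = 7.0000

7.0000 sq units


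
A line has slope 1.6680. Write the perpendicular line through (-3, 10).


Perpendicular slope = -1/m1 = -1/1.6680 = -0.5995
b2 = y0 - m2*x0 = 10 - 3/1.6680 = 10 - 1.7986 = 8.2014

y = -0.5995x + 8.2014


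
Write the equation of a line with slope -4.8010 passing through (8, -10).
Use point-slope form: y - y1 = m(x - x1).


y + 10 = -4.8010(x - 8)
y = -4.8010x - 10 + 4.8010*8
y = -4.8010x + 28.4080

y = -4.8010x + 28.4080


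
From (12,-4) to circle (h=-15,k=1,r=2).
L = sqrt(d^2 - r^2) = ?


d = sqrt((12+ 15)^2 + (-4-1)^2) = sqrt(729+25) = 27.4591
L = sqrt(754.0000 - 4) = sqrt(750.0000) = 27.3861

27.3861


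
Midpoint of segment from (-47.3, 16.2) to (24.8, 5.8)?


Mx = (-47.3 + 24.8)/2 = -22.5/2 = -11.2500
My = (16.2 + 5.8)/2 = 22.0/2 = 11.0000

(-11.2500, 11.0000)


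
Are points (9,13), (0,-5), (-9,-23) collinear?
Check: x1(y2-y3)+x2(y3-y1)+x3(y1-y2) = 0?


9*(-5+ 23) + 0*(-23-13) - 9*(13+ 5)
= 162 + 0 - 162 = 0

Yes, collinear (determinant = 0)


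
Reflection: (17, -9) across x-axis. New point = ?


Reflection rule for x-axis: (x, -y)
(17, -9) -> (17, 9)

(17, 9)


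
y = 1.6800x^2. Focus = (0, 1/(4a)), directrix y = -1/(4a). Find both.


a = 1.6800
1/(4a) = 0.1488
Focus = (0, 0.1488)
Directrix: y = -0.1488

Focus = (0, 0.1488), Directrix: y = -0.1488


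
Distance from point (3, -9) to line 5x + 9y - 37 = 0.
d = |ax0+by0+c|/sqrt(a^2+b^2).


|5*3 + 9*(-9) - 37| = |-103| = 103
sqrt(25 + 81) = sqrt(106) = 10.2956
d = 103/sqrt(106) = 10.0042

10.0042


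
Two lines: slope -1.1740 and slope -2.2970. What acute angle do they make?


m1-m2 = 1.123
1+m1*m2 = 3.696678
tan(theta) = |1.123/3.696678| = 0.303786
theta = arctan(|1.123/3.696678|) = 16.8981 degrees (acute angle)

16.8981 degrees


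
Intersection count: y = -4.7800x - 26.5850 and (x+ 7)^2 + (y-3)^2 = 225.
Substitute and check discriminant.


Substitute y = -4.7800x - 26.5850: (x+ 7)^2 + (-4.7800x- 26.5850-3)^2 = 225
Expand to Ax^2 + Bx + C = 0, where b-k = -29.585
A = 1+m^2 = 23.8484
B = 2(m(b-k) - h) = 2(-4.7800*(-29.585) + 7) = 296.8326
C = h^2 + (b-k)^2 - r^2 = 49 + 875.272225 - 225 = 699.272225
disc = B^2-4AC = 88109.5924 - 66706.0949 = 21403.4975
disc > 0

2 intersection points


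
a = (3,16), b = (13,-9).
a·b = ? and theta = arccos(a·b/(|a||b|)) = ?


a·b = 3*13 + 16*(-9) = 39 - 144 = -105
|a| = sqrt(9+256) = 16.2788
|b| = sqrt(169+81) = 15.8114
cos(theta) = -105/(sqrt(265)*sqrt(250)) = -105/sqrt(66250) = -0.407940
theta = arccos(-105/sqrt(66250)) = 114.0755 degrees

a·b = -105, theta = 114.0755 deg


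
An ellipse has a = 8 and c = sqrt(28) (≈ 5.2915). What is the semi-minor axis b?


b^2 = 8^2 - (sqrt(28))^2 = 64 - 28 = 36
b = sqrt(36) = 6

b = 6


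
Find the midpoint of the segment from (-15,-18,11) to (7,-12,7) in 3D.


Mx = (-15+7)/2 = -4.0000
My = (-18- 12)/2 = -15.0000
Mz = (11+7)/2 = 9.0000

M = (-4.0000, -15.0000, 9.0000)


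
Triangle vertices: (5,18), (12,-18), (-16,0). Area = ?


5*(-18-0) = -90
12*(0-18) = -216
-16*(18+ 18) = -576
sum = -882
Area = |-882|/2 = 441.0000

441.0000 sq units


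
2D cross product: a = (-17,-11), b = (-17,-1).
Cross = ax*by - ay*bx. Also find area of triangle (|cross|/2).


cross = -17*(-1) + 11*(-17) = 17 - 187 = -170
Triangle area = |-170|/2 = 170/2 = 85.0000

cross = -170, triangle area = 85.0000


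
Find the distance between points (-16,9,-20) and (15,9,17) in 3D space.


dx=31, dy=0, dz=37
d = sqrt(961+0+1369) = sqrt(2330) = 48.2701

48.2701


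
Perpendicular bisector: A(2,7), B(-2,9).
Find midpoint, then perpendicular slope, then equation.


Midpoint = (0, 8)
Slope of AB = dy/dx = 2/(-4) = -0.5000
Perp slope = -dx/dy = 4/2 = 2.0000
b = My - (perp slope)*Mx = 8 + (-4*0)/2 = 8 + 0 = 8.0000

y = 2.0000x + 8.0000


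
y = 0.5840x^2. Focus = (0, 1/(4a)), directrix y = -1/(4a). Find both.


a = 0.5840
1/(4a) = 0.4281
Focus = (0, 0.4281)
Directrix: y = -0.4281

Focus = (0, 0.4281), Directrix: y = -0.4281


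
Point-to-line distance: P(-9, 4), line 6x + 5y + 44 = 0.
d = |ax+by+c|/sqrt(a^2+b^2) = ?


|6*(-9) + 5*4 + 44| = |10| = 10
sqrt(36 + 25) = sqrt(61) = 7.8102
d = 10/sqrt(61) = 1.2804

1.2804


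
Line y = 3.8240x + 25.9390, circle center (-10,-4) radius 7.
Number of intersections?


Substitute y = 3.8240x + 25.9390: (x+ 10)^2 + (3.8240x+25.9390+ 4)^2 = 49
Expand to Ax^2 + Bx + C = 0, where b-k = 29.939
A = 1+m^2 = 15.622976
B = 2(m(b-k) - h) = 2(3.8240*29.939 + 10) = 248.973472
C = h^2 + (b-k)^2 - r^2 = 100 + 896.343721 - 49 = 947.343721
disc = B^2-4AC = 61987.7898 - 59201.3129 = 2786.4769
disc > 0

2 intersection points


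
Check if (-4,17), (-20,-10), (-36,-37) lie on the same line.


-4*(-10+ 37) - 20*(-37-17) - 36*(17+ 10)
= -108 + 1080 - 972 = 0

Yes, collinear (determinant = 0)


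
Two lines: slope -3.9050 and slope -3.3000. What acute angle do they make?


m1-m2 = -0.605
1+m1*m2 = 13.8865
tan(theta) = |-0.605/13.8865| = 0.043567
theta = arctan(|-0.605/13.8865|) = 2.4947 degrees (acute angle)

2.4947 degrees


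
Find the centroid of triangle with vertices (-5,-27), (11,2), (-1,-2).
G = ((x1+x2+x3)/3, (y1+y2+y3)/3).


Gx = (-5+11- 1)/3 = 5/3 = 1.6667
Gy = (-27+2- 2)/3 = -27/3 = -9.0000

G = (1.6667, -9.0000)


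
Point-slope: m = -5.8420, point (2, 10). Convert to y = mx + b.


y - 10 = -5.8420(x - 2)
y = -5.8420x + 10 + 5.8420*2
y = -5.8420x + 21.6840

y = -5.8420x + 21.6840


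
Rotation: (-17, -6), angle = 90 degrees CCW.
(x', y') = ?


cos(90) = 0, sin(90) = 1
x' = -17*0 + 6*1 = 6
y' = -17*1 - 6*0 = -17

(6, -17)


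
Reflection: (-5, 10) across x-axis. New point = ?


Reflection rule for x-axis: (x, -y)
(-5, 10) -> (-5, -10)

(-5, -10)


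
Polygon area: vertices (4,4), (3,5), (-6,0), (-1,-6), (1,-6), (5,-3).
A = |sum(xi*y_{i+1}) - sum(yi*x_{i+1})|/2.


sum(xi*y_{i+1}) = 4*5 + 3*0 - 6*(-6) - 1*(-6) + 1*(-3) + 5*4 = 79
sum(yi*x_{i+1}) = 4*3 + 5*(-6) + 0*(-1) - 6*1 - 6*5 - 3*4 = -66
Area = |79 + 66|/2 = 145/2 = 72.5000

72.5000 sq units


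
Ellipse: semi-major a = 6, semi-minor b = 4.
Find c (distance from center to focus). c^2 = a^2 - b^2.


c^2 = 6^2 - 4^2 = 36 - 16 = 20
c = sqrt(20) = 4.4721

c = 4.4721


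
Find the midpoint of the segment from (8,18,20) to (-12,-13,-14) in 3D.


Mx = (8- 12)/2 = -2.0000
My = (18- 13)/2 = 2.5000
Mz = (20- 14)/2 = 3.0000

M = (-2.0000, 2.5000, 3.0000)


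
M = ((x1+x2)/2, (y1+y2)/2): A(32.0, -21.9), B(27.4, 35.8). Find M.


Mx = (32.0 + 27.4)/2 = 59.4/2 = 29.7000
My = (-21.9 + 35.8)/2 = 13.9/2 = 6.9500

(29.7000, 6.9500)


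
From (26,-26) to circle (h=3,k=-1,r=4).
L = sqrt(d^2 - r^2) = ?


d = sqrt((26-3)^2 + (-26+ 1)^2) = sqrt(529+625) = 33.9706
L = sqrt(1154.0000 - 16) = sqrt(1138.0000) = 33.7343

33.7343


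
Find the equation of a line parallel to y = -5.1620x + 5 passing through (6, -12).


Parallel lines have equal slopes.
m2 = -5.1620
b2 = -12 + 5.1620*6 = 18.9720

y = -5.1620x + 18.9720


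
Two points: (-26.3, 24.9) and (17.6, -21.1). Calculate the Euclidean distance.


dx = 17.6 + 26.3 = 43.9
dy = -21.1 - 24.9 = -46.0
d = sqrt(1927.21 + 2116.0) = sqrt(4043.21) = 63.5862

63.5862


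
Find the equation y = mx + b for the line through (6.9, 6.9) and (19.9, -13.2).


m = (-20.1)/(13) = -1.5462
b = y1 - m*x1 = 6.9 - (-20.1*6.9)/(13) = 6.9 + 10.6685 = 17.5685

y = -1.5462x + 17.5685


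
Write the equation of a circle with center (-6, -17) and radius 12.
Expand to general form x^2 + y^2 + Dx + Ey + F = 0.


(x+ 6)^2 + (y+ 17)^2 = 12^2
D = -2h = 12, E = -2k = 34
F = h^2+k^2-r^2 = 36+289-144 = 181

x^2 + y^2 + 12x + 34y + 181 = 0


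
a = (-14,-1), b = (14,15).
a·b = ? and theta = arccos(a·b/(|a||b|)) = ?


a·b = -14*14 - 1*15 = -196 - 15 = -211
|a| = sqrt(196+1) = 14.0357
|b| = sqrt(196+225) = 20.5183
cos(theta) = -211/(sqrt(197)*sqrt(421)) = -211/sqrt(82937) = -0.732670
theta = arccos(-211/sqrt(82937)) = 137.1107 degrees

a·b = -211, theta = 137.1107 deg


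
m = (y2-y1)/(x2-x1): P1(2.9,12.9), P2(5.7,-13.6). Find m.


dy = -13.6 - 12.9 = -26.5
dx = 5.7 - 2.9 = 2.8
m = -26.5/2.8 = -9.4643

m = -9.4643


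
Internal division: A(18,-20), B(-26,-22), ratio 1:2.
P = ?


Px = (1*(-26) + 2*18)/3 = 10/3 = 3.3333
Py = (1*(-22) + 2*(-20))/3 = -62/3 = -20.6667

P = (3.3333, -20.6667)


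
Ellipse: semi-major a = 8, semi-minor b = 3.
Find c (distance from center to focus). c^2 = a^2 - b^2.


c^2 = 8^2 - 3^2 = 64 - 9 = 55
c = sqrt(55) = 7.4162

c = 7.4162


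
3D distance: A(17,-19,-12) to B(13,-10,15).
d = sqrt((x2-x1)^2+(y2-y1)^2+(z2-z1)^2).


dx=-4, dy=9, dz=27
d = sqrt(16+81+729) = sqrt(826) = 28.7402

28.7402


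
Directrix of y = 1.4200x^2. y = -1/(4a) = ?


a = 1.4200
1/(4a) = 0.1761
directrix: y = -0.1761 = -0.1761

y = -0.1761


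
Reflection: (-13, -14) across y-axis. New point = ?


Reflection rule for y-axis: (-x, y)
(-13, -14) -> (13, -14)

(13, -14)


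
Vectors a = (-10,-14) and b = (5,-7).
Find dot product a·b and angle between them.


a·b = -10*5 - 14*(-7) = -50 + 98 = 48
|a| = sqrt(100+196) = 17.2047
|b| = sqrt(25+49) = 8.6023
cos(theta) = 48/(sqrt(296)*sqrt(74)) = 48/sqrt(21904) = 0.324324
theta = arccos(48/sqrt(21904)) = 71.0754 degrees

a·b = 48, theta = 71.0754 deg


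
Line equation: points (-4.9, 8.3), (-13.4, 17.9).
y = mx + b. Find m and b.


m = (9.6)/(-8.5) = -1.1294
b = y1 - m*x1 = 8.3 - (9.6*(-4.9))/(-8.5) = 8.3 - 5.5341 = 2.7659

y = -1.1294x + 2.7659


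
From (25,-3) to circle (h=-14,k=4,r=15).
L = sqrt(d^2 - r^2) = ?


d = sqrt((25+ 14)^2 + (-3-4)^2) = sqrt(1521+49) = 39.6232
L = sqrt(1570.0000 - 225) = sqrt(1345.0000) = 36.6742

36.6742


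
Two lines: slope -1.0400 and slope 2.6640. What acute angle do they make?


m1-m2 = -3.704
1+m1*m2 = -1.77056
tan(theta) = |-3.704/(-1.77056)| = 2.091993
theta = arctan(|-3.704/(-1.77056)|) = 64.4516 degrees (acute angle)

64.4516 degrees


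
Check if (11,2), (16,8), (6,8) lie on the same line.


11*(8-8) + 16*(8-2) + 6*(2-8)
= 0 + 96 - 36 = 60

No, not collinear (determinant = 60)


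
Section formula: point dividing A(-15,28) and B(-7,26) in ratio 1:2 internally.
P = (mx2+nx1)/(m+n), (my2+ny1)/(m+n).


Px = (1*(-7) + 2*(-15))/3 = -37/3 = -12.3333
Py = (1*26 + 2*28)/3 = 82/3 = 27.3333

P = (-12.3333, 27.3333)


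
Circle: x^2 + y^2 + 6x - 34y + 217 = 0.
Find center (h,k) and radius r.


h = -D/2 = -6/2 = -3
k = -E/2 = 34/2 = 17
r^2 = h^2 + k^2 - F = 9 + 289 - 217 = 81
r = 9

Center (-3, 17), radius = 9


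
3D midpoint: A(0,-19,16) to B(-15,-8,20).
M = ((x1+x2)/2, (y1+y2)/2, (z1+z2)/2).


Mx = (0- 15)/2 = -7.5000
My = (-19- 8)/2 = -13.5000
Mz = (16+20)/2 = 18.0000

M = (-7.5000, -13.5000, 18.0000)


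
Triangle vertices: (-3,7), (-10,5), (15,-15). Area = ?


-3*(5+ 15) = -60
-10*(-15-7) = 220
15*(7-5) = 30
sum = 190
Area = |190|/2 = 95.0000

95.0000 sq units


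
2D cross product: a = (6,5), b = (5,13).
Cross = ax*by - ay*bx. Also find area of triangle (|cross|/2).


cross = 6*13 - 5*5 = 78 - 25 = 53
Triangle area = |53|/2 = 53/2 = 26.5000

cross = 53, triangle area = 26.5000


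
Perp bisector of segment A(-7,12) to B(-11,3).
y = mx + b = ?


Midpoint = (-9, 7.5)
Slope of AB = dy/dx = -9/(-4) = 2.2500
Perp slope = -dx/dy = -4/9 = -0.4444
b = My - (perp slope)*Mx = 7.5 + (-4*(-9))/(-9) = 7.5 - 4.0000 = 3.5000

y = -0.4444x + 3.5000


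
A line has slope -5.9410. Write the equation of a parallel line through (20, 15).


Parallel lines have equal slopes.
m2 = -5.9410
b2 = 15 + 5.9410*20 = 133.8200

y = -5.9410x + 133.8200


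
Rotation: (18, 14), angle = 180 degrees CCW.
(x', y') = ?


cos(180) = -1, sin(180) = 0
x' = 18*(-1) - 14*0 = -18
y' = 18*0 + 14*(-1) = -14

(-18, -14)


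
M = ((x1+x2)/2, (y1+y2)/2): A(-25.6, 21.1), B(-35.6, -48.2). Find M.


Mx = (-25.6 - 35.6)/2 = -61.2/2 = -30.6000
My = (21.1 - 48.2)/2 = -27.1/2 = -13.5500

(-30.6000, -13.5500)


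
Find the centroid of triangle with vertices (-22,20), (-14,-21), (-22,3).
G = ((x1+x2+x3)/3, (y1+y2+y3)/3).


Gx = (-22- 14- 22)/3 = -58/3 = -19.3333
Gy = (20- 21+3)/3 = 2/3 = 0.6667

G = (-19.3333, 0.6667)


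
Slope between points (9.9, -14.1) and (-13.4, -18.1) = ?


dy = -18.1 + 14.1 = -4
dx = -13.4 - 9.9 = -23.3
m = -4/(-23.3) = 0.1717

m = 0.1717


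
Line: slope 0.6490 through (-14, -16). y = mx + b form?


y + 16 = 0.6490(x + 14)
y = 0.6490x - 16 - 0.6490*(-14)
y = 0.6490x - 6.9140

y = 0.6490x - 6.9140


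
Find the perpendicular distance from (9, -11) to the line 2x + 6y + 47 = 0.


|2*9 + 6*(-11) + 47| = |-1| = 1
sqrt(4 + 36) = sqrt(40) = 6.3246
d = 1/sqrt(40) = 0.1581

0.1581


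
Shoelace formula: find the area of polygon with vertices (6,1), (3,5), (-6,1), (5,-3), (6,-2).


sum(xi*y_{i+1}) = 6*5 + 3*1 - 6*(-3) + 5*(-2) + 6*1 = 47
sum(yi*x_{i+1}) = 1*3 + 5*(-6) + 1*5 - 3*6 - 2*6 = -52
Area = |47 + 52|/2 = 99/2 = 49.5000

49.5000 sq units


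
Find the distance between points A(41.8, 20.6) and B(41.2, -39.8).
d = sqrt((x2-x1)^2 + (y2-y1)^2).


dx = 41.2 - 41.8 = -0.6
dy = -39.8 - 20.6 = -60.4
d = sqrt(0.36 + 3648.16) = sqrt(3648.52) = 60.4030

60.4030


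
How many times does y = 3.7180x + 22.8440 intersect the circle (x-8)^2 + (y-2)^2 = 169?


Substitute y = 3.7180x + 22.8440: (x-8)^2 + (3.7180x+22.8440-2)^2 = 169
Expand to Ax^2 + Bx + C = 0, where b-k = 20.844
A = 1+m^2 = 14.823524
B = 2(m(b-k) - h) = 2(3.7180*20.844 - 8) = 138.995984
C = h^2 + (b-k)^2 - r^2 = 64 + 434.472336 - 169 = 329.472336
disc = B^2-4AC = 19319.8836 - 19535.7643 = -215.8807
disc < 0

0 intersection points


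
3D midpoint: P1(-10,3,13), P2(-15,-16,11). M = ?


Mx = (-10- 15)/2 = -12.5000
My = (3- 16)/2 = -6.5000
Mz = (13+11)/2 = 12.0000

M = (-12.5000, -6.5000, 12.0000)


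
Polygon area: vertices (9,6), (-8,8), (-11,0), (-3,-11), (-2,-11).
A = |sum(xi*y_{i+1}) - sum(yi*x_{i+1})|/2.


sum(xi*y_{i+1}) = 9*8 - 8*0 - 11*(-11) - 3*(-11) - 2*6 = 214
sum(yi*x_{i+1}) = 6*(-8) + 8*(-11) + 0*(-3) - 11*(-2) - 11*9 = -213
Area = |214 + 213|/2 = 427/2 = 213.5000

213.5000 sq units


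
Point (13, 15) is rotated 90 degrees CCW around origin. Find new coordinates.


cos(90) = 0, sin(90) = 1
x' = 13*0 - 15*1 = -15
y' = 13*1 + 15*0 = 13

(-15, 13)


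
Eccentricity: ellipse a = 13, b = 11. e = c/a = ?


c = sqrt(169-121) = sqrt(48) = 6.9282
e = c/a = sqrt(48)/13 = 0.5329

e = 0.5329


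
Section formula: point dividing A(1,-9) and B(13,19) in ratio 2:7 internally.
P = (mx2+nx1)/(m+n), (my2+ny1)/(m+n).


Px = (2*13 + 7*1)/9 = 33/9 = 3.6667
Py = (2*19 + 7*(-9))/9 = -25/9 = -2.7778

P = (3.6667, -2.7778)


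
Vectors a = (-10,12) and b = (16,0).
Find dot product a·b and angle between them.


a·b = -10*16 + 12*0 = -160 + 0 = -160
|a| = sqrt(100+144) = 15.6205
|b| = sqrt(256+0) = 16.0000
cos(theta) = -160/(sqrt(244)*sqrt(256)) = -160/sqrt(62464) = -0.640184
theta = arccos(-160/sqrt(62464)) = 129.8056 degrees

a·b = -160, theta = 129.8056 deg


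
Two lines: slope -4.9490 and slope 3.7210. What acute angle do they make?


m1-m2 = -8.67
1+m1*m2 = -17.415229
tan(theta) = |-8.67/(-17.415229)| = 0.497840
theta = arctan(|-8.67/(-17.415229)|) = 26.4660 degrees (acute angle)

26.4660 degrees


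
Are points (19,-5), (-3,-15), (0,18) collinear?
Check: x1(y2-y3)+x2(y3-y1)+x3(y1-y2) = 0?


19*(-15-18) - 3*(18+ 5) + 0*(-5+ 15)
= -627 - 69 + 0 = -696

No, not collinear (determinant = -696)


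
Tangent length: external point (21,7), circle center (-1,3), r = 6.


d = sqrt((21+ 1)^2 + (7-3)^2) = sqrt(484+16) = 22.3607
L = sqrt(500.0000 - 36) = sqrt(464.0000) = 21.5407

21.5407


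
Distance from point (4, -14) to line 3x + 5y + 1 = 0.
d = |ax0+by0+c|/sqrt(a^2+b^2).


|3*4 + 5*(-14) + 1| = |-57| = 57
sqrt(9 + 25) = sqrt(34) = 5.8310
d = 57/sqrt(34) = 9.7754

9.7754


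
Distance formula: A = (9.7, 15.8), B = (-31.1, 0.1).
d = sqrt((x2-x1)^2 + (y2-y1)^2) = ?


dx = -31.1 - 9.7 = -40.8
dy = 0.1 - 15.8 = -15.7
d = sqrt(1664.64 + 246.49) = sqrt(1911.13) = 43.7165

43.7165


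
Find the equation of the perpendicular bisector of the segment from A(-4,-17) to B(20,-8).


Midpoint = (8, -12.5)
Slope of AB = dy/dx = 9/24 = 0.3750
Perp slope = -dx/dy = -24/9 = -2.6667
b = My - (perp slope)*Mx = -12.5 + (24*8)/9 = -12.5 + 21.3333 = 8.8333

y = -2.6667x + 8.8333


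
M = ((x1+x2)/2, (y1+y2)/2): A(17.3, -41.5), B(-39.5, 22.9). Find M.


Mx = (17.3 - 39.5)/2 = -22.2/2 = -11.1000
My = (-41.5 + 22.9)/2 = -18.6/2 = -9.3000

(-11.1000, -9.3000)


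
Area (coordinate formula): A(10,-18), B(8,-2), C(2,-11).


10*(-2+ 11) = 90
8*(-11+ 18) = 56
2*(-18+ 2) = -32
sum = 114
Area = |114|/2 = 57.0000

57.0000 sq units


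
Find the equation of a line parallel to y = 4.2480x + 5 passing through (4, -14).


Parallel lines have equal slopes.
m2 = 4.2480
b2 = -14 - 4.2480*4 = -30.9920

y = 4.2480x - 30.9920


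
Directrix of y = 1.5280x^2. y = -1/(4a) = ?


a = 1.5280
1/(4a) = 0.1636
directrix: y = -0.1636 = -0.1636

y = -0.1636


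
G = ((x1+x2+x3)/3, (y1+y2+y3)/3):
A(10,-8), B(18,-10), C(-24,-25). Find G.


Gx = (10+18- 24)/3 = 4/3 = 1.3333
Gy = (-8- 10- 25)/3 = -43/3 = -14.3333

G = (1.3333, -14.3333)


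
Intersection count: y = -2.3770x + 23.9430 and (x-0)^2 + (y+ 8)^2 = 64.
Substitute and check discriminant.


Substitute y = -2.3770x + 23.9430: (x-0)^2 + (-2.3770x+23.9430+ 8)^2 = 64
Expand to Ax^2 + Bx + C = 0, where b-k = 31.943
A = 1+m^2 = 6.650129
B = 2(m(b-k) - h) = 2(-2.3770*31.943 - 0) = -151.857022
C = h^2 + (b-k)^2 - r^2 = 0 + 1020.355249 - 64 = 956.355249
disc = B^2-4AC = 23060.5551 - 25439.5431 = -2378.9880
disc < 0

0 intersection points


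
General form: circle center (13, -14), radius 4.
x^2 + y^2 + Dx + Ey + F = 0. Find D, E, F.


(x-13)^2 + (y+ 14)^2 = 4^2
D = -2h = -26, E = -2k = 28
F = h^2+k^2-r^2 = 169+196-16 = 349

D = -26, E = 28, F = 349


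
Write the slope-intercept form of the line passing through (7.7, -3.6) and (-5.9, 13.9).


m = (17.5)/(-13.6) = -1.2868
b = y1 - m*x1 = -3.6 - (17.5*7.7)/(-13.6) = -3.6 + 9.9081 = 6.3081

y = -1.2868x + 6.3081


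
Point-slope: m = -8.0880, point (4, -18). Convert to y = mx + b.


y + 18 = -8.0880(x - 4)
y = -8.0880x - 18 + 8.0880*4
y = -8.0880x + 14.3520

y = -8.0880x + 14.3520


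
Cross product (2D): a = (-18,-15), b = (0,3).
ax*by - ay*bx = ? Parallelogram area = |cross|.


cross = -18*3 + 15*0 = -54 - 0 = -54
Parallelogram area = |-54| = 54

cross = -54, parallelogram area = 54


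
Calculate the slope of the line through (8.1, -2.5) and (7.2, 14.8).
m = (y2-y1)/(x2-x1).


dy = 14.8 + 2.5 = 17.3
dx = 7.2 - 8.1 = -0.9
m = 17.3/(-0.9) = -19.2222

m = -19.2222


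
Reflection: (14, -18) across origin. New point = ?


Reflection rule for origin: (-x, -y)
(14, -18) -> (-14, 18)

(-14, 18)


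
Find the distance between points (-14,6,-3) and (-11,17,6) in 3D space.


dx=3, dy=11, dz=9
d = sqrt(9+121+81) = sqrt(211) = 14.5258

14.5258


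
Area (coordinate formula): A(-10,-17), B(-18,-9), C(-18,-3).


-10*(-9+ 3) = 60
-18*(-3+ 17) = -252
-18*(-17+ 9) = 144
sum = -48
Area = |-48|/2 = 24.0000

24.0000 sq units


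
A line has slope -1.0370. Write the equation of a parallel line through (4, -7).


Parallel lines have equal slopes.
m2 = -1.0370
b2 = -7 + 1.0370*4 = -2.8520

y = -1.0370x - 2.8520


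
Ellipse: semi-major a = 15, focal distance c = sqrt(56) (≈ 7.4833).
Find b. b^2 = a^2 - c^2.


b^2 = 15^2 - (sqrt(56))^2 = 225 - 56 = 169
b = sqrt(169) = 13

b = 13


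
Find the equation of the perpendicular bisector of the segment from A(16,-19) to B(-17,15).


Midpoint = (-0.5, -2)
Slope of AB = dy/dx = 34/(-33) = -1.0303
Perp slope = -dx/dy = 33/34 = 0.9706
b = My - (perp slope)*Mx = -2 + (-33*(-0.5))/34 = -2 + 0.4853 = -1.5147

y = 0.9706x - 1.5147


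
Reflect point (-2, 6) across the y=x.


Reflection rule for y=x: (y, x)
(-2, 6) -> (6, -2)

(6, -2)


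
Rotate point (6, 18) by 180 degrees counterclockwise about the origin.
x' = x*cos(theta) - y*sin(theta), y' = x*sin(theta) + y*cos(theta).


cos(180) = -1, sin(180) = 0
x' = 6*(-1) - 18*0 = -6
y' = 6*0 + 18*(-1) = -18

(-6, -18)


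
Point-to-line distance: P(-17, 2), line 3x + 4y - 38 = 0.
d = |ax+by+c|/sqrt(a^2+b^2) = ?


|3*(-17) + 4*2 - 38| = |-81| = 81
sqrt(9 + 16) = sqrt(25) = 5.0000
d = 81/sqrt(25) = 16.2000

16.2000


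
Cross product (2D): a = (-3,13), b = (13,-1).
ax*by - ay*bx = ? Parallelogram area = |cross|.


cross = -3*(-1) - 13*13 = 3 - 169 = -166
Parallelogram area = |-166| = 166

cross = -166, parallelogram area = 166


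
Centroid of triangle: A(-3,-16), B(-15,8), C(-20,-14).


Gx = (-3- 15- 20)/3 = -38/3 = -12.6667
Gy = (-16+8- 14)/3 = -22/3 = -7.3333

G = (-12.6667, -7.3333)


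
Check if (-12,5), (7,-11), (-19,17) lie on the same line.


-12*(-11-17) + 7*(17-5) - 19*(5+ 11)
= 336 + 84 - 304 = 116

No, not collinear (determinant = 116)


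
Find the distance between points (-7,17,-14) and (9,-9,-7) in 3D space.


dx=16, dy=-26, dz=7
d = sqrt(256+676+49) = sqrt(981) = 31.3209

31.3209


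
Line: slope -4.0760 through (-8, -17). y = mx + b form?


y + 17 = -4.0760(x + 8)
y = -4.0760x - 17 + 4.0760*(-8)
y = -4.0760x - 49.6080

y = -4.0760x - 49.6080


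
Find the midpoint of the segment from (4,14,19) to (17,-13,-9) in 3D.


Mx = (4+17)/2 = 10.5000
My = (14- 13)/2 = 0.5000
Mz = (19- 9)/2 = 5.0000

M = (10.5000, 0.5000, 5.0000)


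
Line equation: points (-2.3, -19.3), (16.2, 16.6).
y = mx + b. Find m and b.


m = (35.9)/(18.5) = 1.9405
b = y1 - m*x1 = -19.3 - (35.9*(-2.3))/(18.5) = -19.3 + 4.4632 = -14.8368

y = 1.9405x - 14.8368


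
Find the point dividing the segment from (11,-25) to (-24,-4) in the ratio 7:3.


Px = (7*(-24) + 3*11)/10 = -135/10 = -13.5000
Py = (7*(-4) + 3*(-25))/10 = -103/10 = -10.3000

P = (-13.5000, -10.3000)


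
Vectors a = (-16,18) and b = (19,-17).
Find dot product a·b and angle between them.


a·b = -16*19 + 18*(-17) = -304 - 306 = -610
|a| = sqrt(256+324) = 24.0832
|b| = sqrt(361+289) = 25.4951
cos(theta) = -610/(sqrt(580)*sqrt(650)) = -610/sqrt(377000) = -0.993480
theta = arccos(-610/sqrt(377000)) = 173.4537 degrees

a·b = -610, theta = 173.4537 deg


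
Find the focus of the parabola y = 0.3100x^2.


a = 0.3100
4a = 1.2400
focus = (0, 1/1.2400) = (0, 0.8065)

Focus = (0, 0.8065)


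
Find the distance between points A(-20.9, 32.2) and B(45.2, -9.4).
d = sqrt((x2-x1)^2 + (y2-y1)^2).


dx = 45.2 + 20.9 = 66.1
dy = -9.4 - 32.2 = -41.6
d = sqrt(4369.21 + 1730.56) = sqrt(6099.77) = 78.1010

78.1010


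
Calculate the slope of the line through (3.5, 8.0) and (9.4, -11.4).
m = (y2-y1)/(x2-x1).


dy = -11.4 - 8.0 = -19.4
dx = 9.4 - 3.5 = 5.9
m = -19.4/5.9 = -3.2881

m = -3.2881


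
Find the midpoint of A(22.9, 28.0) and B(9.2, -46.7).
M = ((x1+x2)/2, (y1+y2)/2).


Mx = (22.9 + 9.2)/2 = 32.1/2 = 16.0500
My = (28.0 - 46.7)/2 = -18.7/2 = -9.3500

(16.0500, -9.3500)


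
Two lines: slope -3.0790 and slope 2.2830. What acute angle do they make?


m1-m2 = -5.362
1+m1*m2 = -6.029357
tan(theta) = |-5.362/(-6.029357)| = 0.889315
theta = arctan(|-5.362/(-6.029357)|) = 41.6472 degrees (acute angle)

41.6472 degrees


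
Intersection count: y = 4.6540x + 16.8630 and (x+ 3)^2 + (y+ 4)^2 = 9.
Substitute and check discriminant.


Substitute y = 4.6540x + 16.8630: (x+ 3)^2 + (4.6540x+16.8630+ 4)^2 = 9
Expand to Ax^2 + Bx + C = 0, where b-k = 20.863
A = 1+m^2 = 22.659716
B = 2(m(b-k) - h) = 2(4.6540*20.863 + 3) = 200.192804
C = h^2 + (b-k)^2 - r^2 = 9 + 435.264769 - 9 = 435.264769
disc = B^2-4AC = 40077.1588 - 39451.9042 = 625.2546
disc > 0

2 intersection points


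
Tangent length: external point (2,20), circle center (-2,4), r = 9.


d = sqrt((2+ 2)^2 + (20-4)^2) = sqrt(16+256) = 16.4924
L = sqrt(272.0000 - 81) = sqrt(191.0000) = 13.8203

13.8203


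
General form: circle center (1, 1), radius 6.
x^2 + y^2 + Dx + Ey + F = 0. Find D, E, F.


(x-1)^2 + (y-1)^2 = 6^2
D = -2h = -2, E = -2k = -2
F = h^2+k^2-r^2 = 1+1-36 = -34

D = -2, E = -2, F = -34


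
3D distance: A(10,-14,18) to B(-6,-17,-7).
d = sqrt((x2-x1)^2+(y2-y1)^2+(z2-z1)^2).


dx=-16, dy=-3, dz=-25
d = sqrt(256+9+625) = sqrt(890) = 29.8329

29.8329


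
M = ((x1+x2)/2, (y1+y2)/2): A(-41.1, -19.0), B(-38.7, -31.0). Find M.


Mx = (-41.1 - 38.7)/2 = -79.8/2 = -39.9000
My = (-19.0 - 31.0)/2 = -50.0/2 = -25.0000

(-39.9000, -25.0000)


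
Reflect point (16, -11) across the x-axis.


Reflection rule for x-axis: (x, -y)
(16, -11) -> (16, 11)

(16, 11)


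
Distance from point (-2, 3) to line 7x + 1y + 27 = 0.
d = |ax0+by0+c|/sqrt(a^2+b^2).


|7*(-2) + 1*3 + 27| = |16| = 16
sqrt(49 + 1) = sqrt(50) = 7.0711
d = 16/sqrt(50) = 2.2627

2.2627


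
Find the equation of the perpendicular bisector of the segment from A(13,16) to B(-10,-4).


Midpoint = (1.5, 6)
Slope of AB = dy/dx = -20/(-23) = 0.8696
Perp slope = -dx/dy = -23/20 = -1.1500
b = My - (perp slope)*Mx = 6 + (-23*1.5)/(-20) = 6 + 1.7250 = 7.7250

y = -1.1500x + 7.7250


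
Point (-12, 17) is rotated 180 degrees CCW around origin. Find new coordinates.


cos(180) = -1, sin(180) = 0
x' = -12*(-1) - 17*0 = 12
y' = -12*0 + 17*(-1) = -17

(12, -17)


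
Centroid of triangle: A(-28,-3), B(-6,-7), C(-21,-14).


Gx = (-28- 6- 21)/3 = -55/3 = -18.3333
Gy = (-3- 7- 14)/3 = -24/3 = -8.0000

G = (-18.3333, -8.0000)


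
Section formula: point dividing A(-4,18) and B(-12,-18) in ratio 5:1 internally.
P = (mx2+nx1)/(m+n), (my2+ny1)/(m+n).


Px = (5*(-12) + 1*(-4))/6 = -64/6 = -10.6667
Py = (5*(-18) + 1*18)/6 = -72/6 = -12.0000

P = (-10.6667, -12.0000)


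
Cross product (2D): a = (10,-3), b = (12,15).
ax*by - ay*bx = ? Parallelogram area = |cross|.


cross = 10*15 + 3*12 = 150 + 36 = 186
Parallelogram area = |186| = 186

cross = 186, parallelogram area = 186


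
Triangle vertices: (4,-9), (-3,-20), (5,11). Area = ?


4*(-20-11) = -124
-3*(11+ 9) = -60
5*(-9+ 20) = 55
sum = -129
Area = |-129|/2 = 64.5000

64.5000 sq units
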